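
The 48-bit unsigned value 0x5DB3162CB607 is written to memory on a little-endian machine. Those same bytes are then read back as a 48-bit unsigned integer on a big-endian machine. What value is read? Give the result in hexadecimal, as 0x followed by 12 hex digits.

0x07B62C16B35D

Stored little-endian, the bytes at ascending addresses are 07 B6 2C 16 B3 5D.
Read back as big-endian, the last byte is least significant, giving 0x07B62C16B35D.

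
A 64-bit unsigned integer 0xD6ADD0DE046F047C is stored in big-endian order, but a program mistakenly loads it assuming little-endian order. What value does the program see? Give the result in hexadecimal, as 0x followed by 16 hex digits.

0x7C046F04DED0ADD6

Stored big-endian, the bytes at ascending addresses are D6 AD D0 DE 04 6F 04 7C.
Read back as little-endian, the first byte is least significant, giving 0x7C046F04DED0ADD6.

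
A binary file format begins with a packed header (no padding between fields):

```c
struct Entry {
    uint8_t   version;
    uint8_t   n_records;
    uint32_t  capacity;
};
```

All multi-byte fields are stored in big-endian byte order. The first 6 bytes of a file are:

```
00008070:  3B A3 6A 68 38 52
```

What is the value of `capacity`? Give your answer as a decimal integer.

1785215058

`capacity` follows `version` (1 B), `n_records` (1 B), so it starts at offset 1 + 1 = 2 and occupies 4 bytes.
Bytes at offsets 2..5: 6A 68 38 52.
In big-endian order the high byte comes first in memory.
The bytes are already most-significant first: 0x6A683852.
0x6A683852 = 1785215058.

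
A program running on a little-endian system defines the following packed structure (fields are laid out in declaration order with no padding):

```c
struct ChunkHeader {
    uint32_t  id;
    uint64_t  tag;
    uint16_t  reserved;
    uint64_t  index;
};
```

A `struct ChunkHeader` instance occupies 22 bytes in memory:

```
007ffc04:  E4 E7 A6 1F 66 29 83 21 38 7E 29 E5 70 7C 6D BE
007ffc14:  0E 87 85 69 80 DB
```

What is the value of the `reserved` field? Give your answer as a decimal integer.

`reserved` follows `id` (4 B), `tag` (8 B), so it starts at offset 4 + 8 = 12 and occupies 2 bytes.
Bytes at offsets 12..13: 70 7C.
In little-endian order the low byte comes first in memory.
Reassemble most-significant byte first: 7C 70 → 0x7C70.
0x7C70 = 31856.

31856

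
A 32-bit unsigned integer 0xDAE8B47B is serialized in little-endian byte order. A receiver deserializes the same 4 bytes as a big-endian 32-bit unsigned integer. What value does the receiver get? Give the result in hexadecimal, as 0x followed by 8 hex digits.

Stored little-endian, the bytes at ascending addresses are 7B B4 E8 DA.
Read back as big-endian, the last byte is least significant, giving 0x7BB4E8DA.

0x7BB4E8DA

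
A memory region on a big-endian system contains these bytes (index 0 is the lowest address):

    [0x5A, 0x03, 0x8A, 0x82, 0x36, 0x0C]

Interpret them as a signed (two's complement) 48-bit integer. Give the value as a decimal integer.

Big-endian: lowest address holds the most-significant byte.
The bytes are already most-significant first: 0x5A038A82360C.
0x5A038A82360C = 98971255191052.

98971255191052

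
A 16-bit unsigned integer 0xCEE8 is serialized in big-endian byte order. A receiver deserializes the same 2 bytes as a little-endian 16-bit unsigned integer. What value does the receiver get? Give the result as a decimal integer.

Stored big-endian, the bytes at ascending addresses are CE E8.
Read back as little-endian, the first byte is least significant, giving 0xE8CE.
0xE8CE = 59598.

59598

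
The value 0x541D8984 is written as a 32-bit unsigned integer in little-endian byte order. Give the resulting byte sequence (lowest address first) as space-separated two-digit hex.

Split into bytes (most-significant first): 54 1D 89 84.
Little-endian: lowest address holds the least-significant byte.
So at ascending addresses the bytes are 84 89 1D 54.

84 89 1D 54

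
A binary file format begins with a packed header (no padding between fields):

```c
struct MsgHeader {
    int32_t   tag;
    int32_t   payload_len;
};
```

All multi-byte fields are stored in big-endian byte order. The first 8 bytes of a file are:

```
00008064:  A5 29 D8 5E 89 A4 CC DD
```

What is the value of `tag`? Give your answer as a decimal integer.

`tag` is the first field, at byte offset 0, occupying 4 bytes.
Bytes at offsets 0..3: A5 29 D8 5E.
Big-endian stores the most-significant byte at the lowest address.
The bytes are already most-significant first: 0xA529D85E.
Top bit is set, so as a signed 32-bit value this is 0xA529D85E − 2^32 = -1523984290.

-1523984290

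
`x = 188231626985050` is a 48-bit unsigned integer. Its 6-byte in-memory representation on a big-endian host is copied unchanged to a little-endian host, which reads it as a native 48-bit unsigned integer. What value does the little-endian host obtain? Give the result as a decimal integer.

188231626985050 in 48-bit hexadecimal is 0xAB3217430E5A.
Stored big-endian, the bytes at ascending addresses are AB 32 17 43 0E 5A.
Read back as little-endian, the first byte is least significant, giving 0x5A0E431732AB.
0x5A0E431732AB = 99017301635755.

99017301635755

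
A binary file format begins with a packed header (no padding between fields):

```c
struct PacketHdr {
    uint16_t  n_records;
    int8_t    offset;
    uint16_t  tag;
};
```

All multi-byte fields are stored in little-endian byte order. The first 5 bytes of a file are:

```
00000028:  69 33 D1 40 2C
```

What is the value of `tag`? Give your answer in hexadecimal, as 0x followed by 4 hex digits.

`tag` follows `n_records` (2 B), `offset` (1 B), so it starts at offset 2 + 1 = 3 and occupies 2 bytes.
Bytes at offsets 3..4: 40 2C.
In little-endian order the low byte comes first in memory.
Reassemble most-significant byte first: 2C 40 → 0x2C40.

0x2C40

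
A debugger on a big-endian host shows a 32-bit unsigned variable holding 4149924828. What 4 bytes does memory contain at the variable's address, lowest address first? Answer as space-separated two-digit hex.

4149924828 in hexadecimal, padded to 32 bits, is 0xF75AD3DC.
Split into bytes (most-significant first): F7 5A D3 DC.
Big-endian: lowest address holds the most-significant byte.
So the memory order matches the most-significant-first order: F7 5A D3 DC.

F7 5A D3 DC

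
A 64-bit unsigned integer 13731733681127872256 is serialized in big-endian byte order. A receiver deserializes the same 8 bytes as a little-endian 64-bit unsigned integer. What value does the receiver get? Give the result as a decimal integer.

13731733681127872256 in 64-bit hexadecimal is 0xBE90EB0775E4D700.
Stored big-endian, the bytes at ascending addresses are BE 90 EB 07 75 E4 D7 00.
Read back as little-endian, the first byte is least significant, giving 0x00D7E47507EB90BE.
0x00D7E47507EB90BE = 60768311287976126.

60768311287976126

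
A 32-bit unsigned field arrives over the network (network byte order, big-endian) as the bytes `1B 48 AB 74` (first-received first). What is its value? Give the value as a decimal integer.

Big-endian: lowest address holds the most-significant byte.
The bytes are already most-significant first: 0x1B48AB74.
0x1B48AB74 = 457747316.

457747316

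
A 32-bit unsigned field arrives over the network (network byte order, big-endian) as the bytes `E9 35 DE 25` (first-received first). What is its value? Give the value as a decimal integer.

Big-endian: lowest address holds the most-significant byte.
The bytes are already most-significant first: 0xE935DE25.
0xE935DE25 = 3912621605.

3912621605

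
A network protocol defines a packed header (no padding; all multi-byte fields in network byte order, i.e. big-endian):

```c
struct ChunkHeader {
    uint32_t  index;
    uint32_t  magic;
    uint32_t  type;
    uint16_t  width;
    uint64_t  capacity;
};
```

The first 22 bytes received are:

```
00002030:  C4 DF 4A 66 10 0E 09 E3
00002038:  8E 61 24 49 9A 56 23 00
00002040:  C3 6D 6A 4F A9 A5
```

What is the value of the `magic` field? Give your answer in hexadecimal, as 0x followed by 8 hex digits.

0x100E09E3

`magic` follows `index` (4 bytes), so it starts at byte offset 4 and occupies 4 bytes.
Bytes at offsets 4..7: 10 0E 09 E3.
Big-endian: lowest address holds the most-significant byte.
The bytes are already most-significant first: 0x100E09E3.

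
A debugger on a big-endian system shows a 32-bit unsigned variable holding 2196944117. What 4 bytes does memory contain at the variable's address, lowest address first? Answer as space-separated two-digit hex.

2196944117 in hexadecimal, padded to 32 bits, is 0x82F2B4F5.
Split into bytes (most-significant first): 82 F2 B4 F5.
In big-endian order the high byte comes first in memory.
So the memory order matches the most-significant-first order: 82 F2 B4 F5.

82 F2 B4 F5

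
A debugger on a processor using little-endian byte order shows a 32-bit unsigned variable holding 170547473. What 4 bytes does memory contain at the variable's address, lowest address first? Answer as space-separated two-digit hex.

170547473 in hexadecimal, padded to 32 bits, is 0x0A2A5911.
Split into bytes (most-significant first): 0A 2A 59 11.
Little-endian: lowest address holds the least-significant byte.
So at ascending addresses the bytes are 11 59 2A 0A.

11 59 2A 0A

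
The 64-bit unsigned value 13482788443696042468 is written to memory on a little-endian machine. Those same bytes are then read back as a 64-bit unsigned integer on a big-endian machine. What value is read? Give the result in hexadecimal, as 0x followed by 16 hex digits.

0xE4913E98A77C1CBB

13482788443696042468 in 64-bit hexadecimal is 0xBB1C7CA7983E91E4.
Stored little-endian, the bytes at ascending addresses are E4 91 3E 98 A7 7C 1C BB.
Read back as big-endian, the last byte is least significant, giving 0xE4913E98A77C1CBB.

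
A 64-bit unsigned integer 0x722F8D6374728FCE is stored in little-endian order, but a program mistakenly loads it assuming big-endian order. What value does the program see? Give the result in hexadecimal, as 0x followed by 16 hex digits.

0xCE8F7274638D2F72

Stored little-endian, the bytes at ascending addresses are CE 8F 72 74 63 8D 2F 72.
Read back as big-endian, the last byte is least significant, giving 0xCE8F7274638D2F72.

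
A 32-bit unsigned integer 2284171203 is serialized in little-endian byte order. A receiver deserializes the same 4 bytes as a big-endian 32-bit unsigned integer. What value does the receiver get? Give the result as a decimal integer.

2284171203 in 32-bit hexadecimal is 0x8825AFC3.
Stored little-endian, the bytes at ascending addresses are C3 AF 25 88.
Read back as big-endian, the last byte is least significant, giving 0xC3AF2588.
0xC3AF2588 = 3283035528.

3283035528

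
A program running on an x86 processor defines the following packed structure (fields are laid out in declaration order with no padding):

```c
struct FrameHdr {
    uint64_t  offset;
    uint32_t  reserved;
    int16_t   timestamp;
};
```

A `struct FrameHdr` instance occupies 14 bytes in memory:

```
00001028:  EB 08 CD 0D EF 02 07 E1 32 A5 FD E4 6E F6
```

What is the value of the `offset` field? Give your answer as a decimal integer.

`offset` is the first field, at byte offset 0, occupying 8 bytes.
Bytes at offsets 0..7: EB 08 CD 0D EF 02 07 E1.
Little-endian: lowest address holds the least-significant byte.
Reassemble most-significant byte first: E1 07 02 EF 0D CD 08 EB → 0xE10702EF0DCD08EB.
0xE10702EF0DCD08EB = 16214932209122740459.

16214932209122740459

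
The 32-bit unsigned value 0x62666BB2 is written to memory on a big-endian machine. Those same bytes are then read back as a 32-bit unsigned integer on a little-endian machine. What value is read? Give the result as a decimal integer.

Stored big-endian, the bytes at ascending addresses are 62 66 6B B2.
Read back as little-endian, the first byte is least significant, giving 0xB26B6662.
0xB26B6662 = 2993383010.

2993383010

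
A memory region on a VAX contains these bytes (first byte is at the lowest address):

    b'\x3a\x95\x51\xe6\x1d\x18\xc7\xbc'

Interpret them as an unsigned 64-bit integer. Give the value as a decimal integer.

Little-endian stores the least-significant byte at the lowest address.
Reassemble most-significant byte first: BC C7 18 1D E6 51 95 3A → 0xBCC7181DE651953A.
0xBCC7181DE651953A = 13602867716193097018.

13602867716193097018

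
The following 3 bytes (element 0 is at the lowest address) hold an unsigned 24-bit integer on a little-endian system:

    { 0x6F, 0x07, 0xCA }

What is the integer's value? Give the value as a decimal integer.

13240175

Little-endian stores the least-significant byte at the lowest address.
Reassemble most-significant byte first: CA 07 6F → 0xCA076F.
0xCA076F = 13240175.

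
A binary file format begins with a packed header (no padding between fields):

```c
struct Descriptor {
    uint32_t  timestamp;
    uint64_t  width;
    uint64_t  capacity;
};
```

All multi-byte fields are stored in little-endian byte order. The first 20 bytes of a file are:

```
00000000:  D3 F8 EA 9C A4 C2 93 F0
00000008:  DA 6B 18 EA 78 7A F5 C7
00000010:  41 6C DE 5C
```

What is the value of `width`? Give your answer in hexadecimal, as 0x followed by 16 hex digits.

`width` follows `timestamp` (4 bytes), so it starts at byte offset 4 and occupies 8 bytes.
Bytes at offsets 4..11: A4 C2 93 F0 DA 6B 18 EA.
Little-endian stores the least-significant byte at the lowest address.
Reassemble most-significant byte first: EA 18 6B DA F0 93 C2 A4 → 0xEA186BDAF093C2A4.

0xEA186BDAF093C2A4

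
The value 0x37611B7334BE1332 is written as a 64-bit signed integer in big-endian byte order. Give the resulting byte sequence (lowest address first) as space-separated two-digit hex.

37 61 1B 73 34 BE 13 32

Split into bytes (most-significant first): 37 61 1B 73 34 BE 13 32.
Big-endian: lowest address holds the most-significant byte.
So the memory order matches the most-significant-first order: 37 61 1B 73 34 BE 13 32.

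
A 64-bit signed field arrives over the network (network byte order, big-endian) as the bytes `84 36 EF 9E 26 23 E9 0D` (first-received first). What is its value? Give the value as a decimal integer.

Big-endian stores the most-significant byte at the lowest address.
The bytes are already most-significant first: 0x8436EF9E2623E90D.
Top bit is set, so as a signed 64-bit value this is 0x8436EF9E2623E90D − 2^64 = -8919678549436929779.

-8919678549436929779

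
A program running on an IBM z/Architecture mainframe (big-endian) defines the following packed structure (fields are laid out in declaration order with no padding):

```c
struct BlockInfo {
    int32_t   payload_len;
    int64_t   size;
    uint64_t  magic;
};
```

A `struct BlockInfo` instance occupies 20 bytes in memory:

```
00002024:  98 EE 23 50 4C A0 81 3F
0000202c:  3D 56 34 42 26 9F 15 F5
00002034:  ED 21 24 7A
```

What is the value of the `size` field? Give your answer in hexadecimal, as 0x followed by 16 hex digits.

0x4CA0813F3D563442

`size` follows `payload_len` (4 bytes), so it starts at byte offset 4 and occupies 8 bytes.
Bytes at offsets 4..11: 4C A0 81 3F 3D 56 34 42.
In big-endian order the high byte comes first in memory.
The bytes are already most-significant first: 0x4CA0813F3D563442.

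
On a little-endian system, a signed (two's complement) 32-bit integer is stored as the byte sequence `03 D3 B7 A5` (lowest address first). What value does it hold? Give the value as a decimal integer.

Little-endian stores the least-significant byte at the lowest address.
Reassemble most-significant byte first: A5 B7 D3 03 → 0xA5B7D303.
Top bit is set, so as a signed 32-bit value this is 0xA5B7D303 − 2^32 = -1514679549.

-1514679549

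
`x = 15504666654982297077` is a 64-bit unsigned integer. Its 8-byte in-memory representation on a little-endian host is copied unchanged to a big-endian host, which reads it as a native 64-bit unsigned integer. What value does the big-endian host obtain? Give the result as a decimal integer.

17678054514565065687

15504666654982297077 in 64-bit hexadecimal is 0xD72BA42CEB1055F5.
Stored little-endian, the bytes at ascending addresses are F5 55 10 EB 2C A4 2B D7.
Read back as big-endian, the last byte is least significant, giving 0xF55510EB2CA42BD7.
0xF55510EB2CA42BD7 = 17678054514565065687.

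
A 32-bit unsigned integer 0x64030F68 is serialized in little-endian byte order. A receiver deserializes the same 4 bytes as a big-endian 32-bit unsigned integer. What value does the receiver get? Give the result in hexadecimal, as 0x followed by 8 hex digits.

Stored little-endian, the bytes at ascending addresses are 68 0F 03 64.
Read back as big-endian, the last byte is least significant, giving 0x680F0364.

0x680F0364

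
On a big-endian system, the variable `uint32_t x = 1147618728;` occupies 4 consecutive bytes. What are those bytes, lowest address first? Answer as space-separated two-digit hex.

44 67 45 A8

1147618728 in hexadecimal, padded to 32 bits, is 0x446745A8.
Split into bytes (most-significant first): 44 67 45 A8.
Big-endian: lowest address holds the most-significant byte.
So the memory order matches the most-significant-first order: 44 67 45 A8.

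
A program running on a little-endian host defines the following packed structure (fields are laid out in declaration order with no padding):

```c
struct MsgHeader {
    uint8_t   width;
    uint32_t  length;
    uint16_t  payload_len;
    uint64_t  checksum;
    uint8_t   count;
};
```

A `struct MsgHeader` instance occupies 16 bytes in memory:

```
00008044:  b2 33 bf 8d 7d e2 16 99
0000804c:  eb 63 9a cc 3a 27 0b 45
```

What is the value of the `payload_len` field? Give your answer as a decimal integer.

5858

`payload_len` follows `width` (1 B), `length` (4 B), so it starts at offset 1 + 4 = 5 and occupies 2 bytes.
Bytes at offsets 5..6: E2 16.
Little-endian: lowest address holds the least-significant byte.
Reassemble most-significant byte first: 16 E2 → 0x16E2.
0x16E2 = 5858.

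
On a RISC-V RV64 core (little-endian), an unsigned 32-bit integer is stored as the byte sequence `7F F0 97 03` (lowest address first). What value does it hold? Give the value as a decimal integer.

Little-endian: lowest address holds the least-significant byte.
Reassemble most-significant byte first: 03 97 F0 7F → 0x0397F07F.
0x0397F07F = 60289151.

60289151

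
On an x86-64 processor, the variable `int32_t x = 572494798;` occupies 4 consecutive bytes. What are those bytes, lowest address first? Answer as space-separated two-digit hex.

572494798 in hexadecimal, padded to 32 bits, is 0x221F93CE.
Split into bytes (most-significant first): 22 1F 93 CE.
Little-endian stores the least-significant byte at the lowest address.
So at ascending addresses the bytes are CE 93 1F 22.

CE 93 1F 22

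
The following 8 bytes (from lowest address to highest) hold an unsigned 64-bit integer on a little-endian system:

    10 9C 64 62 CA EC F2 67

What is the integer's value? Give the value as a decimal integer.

7490309484248865808

Little-endian stores the least-significant byte at the lowest address.
Reassemble most-significant byte first: 67 F2 EC CA 62 64 9C 10 → 0x67F2ECCA62649C10.
0x67F2ECCA62649C10 = 7490309484248865808.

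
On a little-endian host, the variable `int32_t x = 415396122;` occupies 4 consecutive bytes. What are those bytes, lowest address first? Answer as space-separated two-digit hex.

1A 71 C2 18

415396122 in hexadecimal, padded to 32 bits, is 0x18C2711A.
Split into bytes (most-significant first): 18 C2 71 1A.
Little-endian: lowest address holds the least-significant byte.
So at ascending addresses the bytes are 1A 71 C2 18.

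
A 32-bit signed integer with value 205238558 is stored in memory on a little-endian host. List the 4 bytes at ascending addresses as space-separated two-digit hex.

205238558 in hexadecimal, padded to 32 bits, is 0x0C3BB11E.
Split into bytes (most-significant first): 0C 3B B1 1E.
In little-endian order the low byte comes first in memory.
So at ascending addresses the bytes are 1E B1 3B 0C.

1E B1 3B 0C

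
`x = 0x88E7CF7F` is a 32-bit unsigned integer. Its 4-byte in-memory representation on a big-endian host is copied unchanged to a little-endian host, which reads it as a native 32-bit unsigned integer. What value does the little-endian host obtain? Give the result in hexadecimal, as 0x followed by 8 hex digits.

0x7FCFE788

Stored big-endian, the bytes at ascending addresses are 88 E7 CF 7F.
Read back as little-endian, the first byte is least significant, giving 0x7FCFE788.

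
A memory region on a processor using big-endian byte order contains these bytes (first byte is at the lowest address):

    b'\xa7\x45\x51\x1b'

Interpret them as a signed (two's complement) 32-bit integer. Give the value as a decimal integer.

-1488629477

Big-endian stores the most-significant byte at the lowest address.
The bytes are already most-significant first: 0xA745511B.
Top bit is set, so as a signed 32-bit value this is 0xA745511B − 2^32 = -1488629477.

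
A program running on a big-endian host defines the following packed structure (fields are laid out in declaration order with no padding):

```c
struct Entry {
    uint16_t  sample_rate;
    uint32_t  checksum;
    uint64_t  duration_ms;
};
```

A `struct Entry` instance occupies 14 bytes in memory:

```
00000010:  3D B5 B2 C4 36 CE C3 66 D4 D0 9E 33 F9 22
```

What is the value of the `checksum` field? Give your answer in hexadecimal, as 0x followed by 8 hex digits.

`checksum` follows `sample_rate` (2 bytes), so it starts at byte offset 2 and occupies 4 bytes.
Bytes at offsets 2..5: B2 C4 36 CE.
In big-endian order the high byte comes first in memory.
The bytes are already most-significant first: 0xB2C436CE.

0xB2C436CE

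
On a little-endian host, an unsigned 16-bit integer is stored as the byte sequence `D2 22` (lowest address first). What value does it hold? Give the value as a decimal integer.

8914

Little-endian stores the least-significant byte at the lowest address.
Reassemble most-significant byte first: 22 D2 → 0x22D2.
0x22D2 = 8914.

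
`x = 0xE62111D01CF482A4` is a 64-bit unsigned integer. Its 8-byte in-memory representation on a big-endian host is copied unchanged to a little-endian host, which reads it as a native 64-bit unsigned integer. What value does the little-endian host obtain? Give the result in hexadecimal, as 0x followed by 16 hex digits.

0xA482F41CD01121E6

Stored big-endian, the bytes at ascending addresses are E6 21 11 D0 1C F4 82 A4.
Read back as little-endian, the first byte is least significant, giving 0xA482F41CD01121E6.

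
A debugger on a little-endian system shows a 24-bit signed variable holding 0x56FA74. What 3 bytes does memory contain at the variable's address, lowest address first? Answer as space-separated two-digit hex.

Split into bytes (most-significant first): 56 FA 74.
Little-endian stores the least-significant byte at the lowest address.
So at ascending addresses the bytes are 74 FA 56.

74 FA 56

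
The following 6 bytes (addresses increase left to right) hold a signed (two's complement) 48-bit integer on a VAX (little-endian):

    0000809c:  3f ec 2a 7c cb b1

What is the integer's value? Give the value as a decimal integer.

-85987457045441

Little-endian: lowest address holds the least-significant byte.
Reassemble most-significant byte first: B1 CB 7C 2A EC 3F → 0xB1CB7C2AEC3F.
Top bit is set, so as a signed 48-bit value this is 0xB1CB7C2AEC3F − 2^48 = -85987457045441.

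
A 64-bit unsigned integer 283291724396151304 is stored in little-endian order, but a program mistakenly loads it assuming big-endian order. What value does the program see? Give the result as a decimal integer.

283291724396151304 in 64-bit hexadecimal is 0x03EE74528870C208.
Stored little-endian, the bytes at ascending addresses are 08 C2 70 88 52 74 EE 03.
Read back as big-endian, the last byte is least significant, giving 0x08C270885274EE03.
0x08C270885274EE03 = 631190628586548739.

631190628586548739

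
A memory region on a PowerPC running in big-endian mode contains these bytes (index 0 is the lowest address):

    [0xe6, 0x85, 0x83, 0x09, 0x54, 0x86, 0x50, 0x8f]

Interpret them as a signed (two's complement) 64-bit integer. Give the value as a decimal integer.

-1835917196987576177

Big-endian: lowest address holds the most-significant byte.
The bytes are already most-significant first: 0xE68583095486508F.
Top bit is set, so as a signed 64-bit value this is 0xE68583095486508F − 2^64 = -1835917196987576177.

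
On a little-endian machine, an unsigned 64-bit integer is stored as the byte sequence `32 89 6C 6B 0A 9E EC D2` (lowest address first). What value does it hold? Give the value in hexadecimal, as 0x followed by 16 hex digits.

Little-endian: lowest address holds the least-significant byte.
Reassemble most-significant byte first: D2 EC 9E 0A 6B 6C 89 32 → 0xD2EC9E0A6B6C8932.

0xD2EC9E0A6B6C8932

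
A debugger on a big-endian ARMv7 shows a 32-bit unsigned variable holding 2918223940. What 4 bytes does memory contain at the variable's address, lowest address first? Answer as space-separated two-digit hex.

AD F0 90 44

2918223940 in hexadecimal, padded to 32 bits, is 0xADF09044.
Split into bytes (most-significant first): AD F0 90 44.
Big-endian: lowest address holds the most-significant byte.
So the memory order matches the most-significant-first order: AD F0 90 44.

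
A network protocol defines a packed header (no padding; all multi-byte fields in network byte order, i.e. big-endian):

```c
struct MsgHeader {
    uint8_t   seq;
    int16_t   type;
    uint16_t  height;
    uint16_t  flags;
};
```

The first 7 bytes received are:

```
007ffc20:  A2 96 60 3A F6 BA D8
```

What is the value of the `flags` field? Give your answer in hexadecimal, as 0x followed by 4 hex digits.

`flags` follows `seq` (1 B), `type` (2 B), `height` (2 B), so it starts at offset 1 + 2 + 2 = 5 and occupies 2 bytes.
Bytes at offsets 5..6: BA D8.
Big-endian stores the most-significant byte at the lowest address.
The bytes are already most-significant first: 0xBAD8.

0xBAD8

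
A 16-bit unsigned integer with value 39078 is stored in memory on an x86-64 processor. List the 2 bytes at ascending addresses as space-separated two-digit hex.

39078 in hexadecimal, padded to 16 bits, is 0x98A6.
Split into bytes (most-significant first): 98 A6.
Little-endian: lowest address holds the least-significant byte.
So at ascending addresses the bytes are A6 98.

A6 98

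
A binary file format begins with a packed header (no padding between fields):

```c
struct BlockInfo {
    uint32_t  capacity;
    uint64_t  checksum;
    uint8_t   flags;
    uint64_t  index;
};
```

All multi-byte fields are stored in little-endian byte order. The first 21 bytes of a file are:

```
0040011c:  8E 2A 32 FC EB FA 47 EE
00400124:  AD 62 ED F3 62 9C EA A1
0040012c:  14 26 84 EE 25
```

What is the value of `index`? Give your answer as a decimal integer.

`index` follows `capacity` (4 B), `checksum` (8 B), `flags` (1 B), so it starts at offset 4 + 8 + 1 = 13 and occupies 8 bytes.
Bytes at offsets 13..20: 9C EA A1 14 26 84 EE 25.
In little-endian order the low byte comes first in memory.
Reassemble most-significant byte first: 25 EE 84 26 14 A1 EA 9C → 0x25EE842614A1EA9C.
0x25EE842614A1EA9C = 2733267322950249116.

2733267322950249116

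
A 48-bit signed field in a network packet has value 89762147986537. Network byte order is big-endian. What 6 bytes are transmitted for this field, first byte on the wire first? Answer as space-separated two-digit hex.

51 A3 60 F1 EC 69

89762147986537 in hexadecimal, padded to 48 bits, is 0x51A360F1EC69.
Split into bytes (most-significant first): 51 A3 60 F1 EC 69.
In big-endian order the high byte comes first in memory.
So the memory order matches the most-significant-first order: 51 A3 60 F1 EC 69.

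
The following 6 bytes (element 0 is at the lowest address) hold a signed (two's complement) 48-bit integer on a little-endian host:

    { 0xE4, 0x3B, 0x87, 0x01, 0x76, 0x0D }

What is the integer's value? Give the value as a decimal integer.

14800482941924

In little-endian order the low byte comes first in memory.
Reassemble most-significant byte first: 0D 76 01 87 3B E4 → 0x0D7601873BE4.
0x0D7601873BE4 = 14800482941924.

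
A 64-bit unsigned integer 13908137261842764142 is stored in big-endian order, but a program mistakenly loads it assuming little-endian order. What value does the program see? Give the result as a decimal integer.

7931265224246625217

13908137261842764142 in 64-bit hexadecimal is 0xC103A126B383116E.
Stored big-endian, the bytes at ascending addresses are C1 03 A1 26 B3 83 11 6E.
Read back as little-endian, the first byte is least significant, giving 0x6E1183B326A103C1.
0x6E1183B326A103C1 = 7931265224246625217.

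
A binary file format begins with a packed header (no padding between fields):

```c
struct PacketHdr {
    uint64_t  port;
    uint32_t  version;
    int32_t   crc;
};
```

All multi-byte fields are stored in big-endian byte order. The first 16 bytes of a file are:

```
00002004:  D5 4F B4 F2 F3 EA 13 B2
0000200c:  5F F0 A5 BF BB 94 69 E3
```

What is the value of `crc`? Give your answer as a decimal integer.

`crc` follows `port` (8 B), `version` (4 B), so it starts at offset 8 + 4 = 12 and occupies 4 bytes.
Bytes at offsets 12..15: BB 94 69 E3.
In big-endian order the high byte comes first in memory.
The bytes are already most-significant first: 0xBB9469E3.
Top bit is set, so as a signed 32-bit value this is 0xBB9469E3 − 2^32 = -1147901469.

-1147901469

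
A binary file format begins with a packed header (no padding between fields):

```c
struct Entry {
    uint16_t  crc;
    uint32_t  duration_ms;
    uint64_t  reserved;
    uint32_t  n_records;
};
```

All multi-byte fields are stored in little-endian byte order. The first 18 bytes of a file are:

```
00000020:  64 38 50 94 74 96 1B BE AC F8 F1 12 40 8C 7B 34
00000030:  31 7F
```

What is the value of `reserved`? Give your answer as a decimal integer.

10106098394287881755

`reserved` follows `crc` (2 B), `duration_ms` (4 B), so it starts at offset 2 + 4 = 6 and occupies 8 bytes.
Bytes at offsets 6..13: 1B BE AC F8 F1 12 40 8C.
Little-endian stores the least-significant byte at the lowest address.
Reassemble most-significant byte first: 8C 40 12 F1 F8 AC BE 1B → 0x8C4012F1F8ACBE1B.
0x8C4012F1F8ACBE1B = 10106098394287881755.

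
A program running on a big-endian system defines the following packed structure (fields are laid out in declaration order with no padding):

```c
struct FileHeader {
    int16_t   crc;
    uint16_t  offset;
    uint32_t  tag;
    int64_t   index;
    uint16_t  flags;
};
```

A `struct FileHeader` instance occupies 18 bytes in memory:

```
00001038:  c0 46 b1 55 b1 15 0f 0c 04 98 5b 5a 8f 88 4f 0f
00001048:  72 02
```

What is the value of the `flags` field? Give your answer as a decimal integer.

29186

`flags` follows `crc` (2 B), `offset` (2 B), `tag` (4 B), `index` (8 B), so it starts at offset 2 + 2 + 4 + 8 = 16 and occupies 2 bytes.
Bytes at offsets 16..17: 72 02.
Big-endian stores the most-significant byte at the lowest address.
The bytes are already most-significant first: 0x7202.
0x7202 = 29186.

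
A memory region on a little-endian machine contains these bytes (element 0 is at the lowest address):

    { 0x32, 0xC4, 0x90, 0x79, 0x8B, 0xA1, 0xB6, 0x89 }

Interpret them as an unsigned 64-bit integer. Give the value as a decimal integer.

Little-endian: lowest address holds the least-significant byte.
Reassemble most-significant byte first: 89 B6 A1 8B 79 90 C4 32 → 0x89B6A18B7990C432.
0x89B6A18B7990C432 = 9923296449369523250.

9923296449369523250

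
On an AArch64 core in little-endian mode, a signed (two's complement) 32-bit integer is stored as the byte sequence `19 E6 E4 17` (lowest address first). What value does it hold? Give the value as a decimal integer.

400877081

In little-endian order the low byte comes first in memory.
Reassemble most-significant byte first: 17 E4 E6 19 → 0x17E4E619.
0x17E4E619 = 400877081.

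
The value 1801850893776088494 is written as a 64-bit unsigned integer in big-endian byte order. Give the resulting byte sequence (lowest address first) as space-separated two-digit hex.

19 01 75 D7 5D BE 6D AE

1801850893776088494 in hexadecimal, padded to 64 bits, is 0x190175D75DBE6DAE.
Split into bytes (most-significant first): 19 01 75 D7 5D BE 6D AE.
Big-endian: lowest address holds the most-significant byte.
So the memory order matches the most-significant-first order: 19 01 75 D7 5D BE 6D AE.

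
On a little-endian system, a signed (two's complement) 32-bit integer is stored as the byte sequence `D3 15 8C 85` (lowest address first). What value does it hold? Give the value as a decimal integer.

In little-endian order the low byte comes first in memory.
Reassemble most-significant byte first: 85 8C 15 D3 → 0x858C15D3.
Top bit is set, so as a signed 32-bit value this is 0x858C15D3 − 2^32 = -2054416941.

-2054416941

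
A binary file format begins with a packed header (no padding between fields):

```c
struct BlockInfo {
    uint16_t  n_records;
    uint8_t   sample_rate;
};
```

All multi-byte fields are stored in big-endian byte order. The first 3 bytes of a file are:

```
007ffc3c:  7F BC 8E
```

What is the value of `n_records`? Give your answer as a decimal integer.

32700

`n_records` is the first field, at byte offset 0, occupying 2 bytes.
Bytes at offsets 0..1: 7F BC.
Big-endian: lowest address holds the most-significant byte.
The bytes are already most-significant first: 0x7FBC.
0x7FBC = 32700.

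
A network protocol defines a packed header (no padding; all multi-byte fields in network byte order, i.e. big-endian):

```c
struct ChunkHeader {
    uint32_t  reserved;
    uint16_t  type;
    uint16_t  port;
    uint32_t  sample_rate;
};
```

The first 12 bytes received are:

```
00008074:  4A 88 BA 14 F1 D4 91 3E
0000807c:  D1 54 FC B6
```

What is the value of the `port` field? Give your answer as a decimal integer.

`port` follows `reserved` (4 B), `type` (2 B), so it starts at offset 4 + 2 = 6 and occupies 2 bytes.
Bytes at offsets 6..7: 91 3E.
In big-endian order the high byte comes first in memory.
The bytes are already most-significant first: 0x913E.
0x913E = 37182.

37182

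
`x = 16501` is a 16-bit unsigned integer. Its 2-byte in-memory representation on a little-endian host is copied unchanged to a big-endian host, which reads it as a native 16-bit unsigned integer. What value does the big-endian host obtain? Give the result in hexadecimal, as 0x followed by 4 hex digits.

16501 in 16-bit hexadecimal is 0x4075.
Stored little-endian, the bytes at ascending addresses are 75 40.
Read back as big-endian, the last byte is least significant, giving 0x7540.

0x7540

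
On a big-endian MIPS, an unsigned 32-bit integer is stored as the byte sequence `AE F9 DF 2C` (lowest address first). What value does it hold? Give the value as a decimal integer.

2935611180

Big-endian stores the most-significant byte at the lowest address.
The bytes are already most-significant first: 0xAEF9DF2C.
0xAEF9DF2C = 2935611180.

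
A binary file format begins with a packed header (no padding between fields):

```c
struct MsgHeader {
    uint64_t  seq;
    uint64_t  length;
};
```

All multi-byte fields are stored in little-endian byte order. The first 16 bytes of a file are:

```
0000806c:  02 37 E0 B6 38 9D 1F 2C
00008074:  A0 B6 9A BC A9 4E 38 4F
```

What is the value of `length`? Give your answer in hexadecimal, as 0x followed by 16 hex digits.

0x4F384EA9BC9AB6A0

`length` follows `seq` (8 bytes), so it starts at byte offset 8 and occupies 8 bytes.
Bytes at offsets 8..15: A0 B6 9A BC A9 4E 38 4F.
Little-endian stores the least-significant byte at the lowest address.
Reassemble most-significant byte first: 4F 38 4E A9 BC 9A B6 A0 → 0x4F384EA9BC9AB6A0.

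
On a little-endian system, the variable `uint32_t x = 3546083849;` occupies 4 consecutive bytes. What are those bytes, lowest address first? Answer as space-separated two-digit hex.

09 F2 5C D3

3546083849 in hexadecimal, padded to 32 bits, is 0xD35CF209.
Split into bytes (most-significant first): D3 5C F2 09.
Little-endian: lowest address holds the least-significant byte.
So at ascending addresses the bytes are 09 F2 5C D3.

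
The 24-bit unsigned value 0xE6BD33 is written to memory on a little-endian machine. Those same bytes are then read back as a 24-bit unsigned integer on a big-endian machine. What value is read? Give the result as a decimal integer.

3390950

Stored little-endian, the bytes at ascending addresses are 33 BD E6.
Read back as big-endian, the last byte is least significant, giving 0x33BDE6.
0x33BDE6 = 3390950.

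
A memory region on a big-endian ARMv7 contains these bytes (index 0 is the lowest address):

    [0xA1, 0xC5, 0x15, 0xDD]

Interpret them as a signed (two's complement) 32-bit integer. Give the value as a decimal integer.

Big-endian stores the most-significant byte at the lowest address.
The bytes are already most-significant first: 0xA1C515DD.
Top bit is set, so as a signed 32-bit value this is 0xA1C515DD − 2^32 = -1580919331.

-1580919331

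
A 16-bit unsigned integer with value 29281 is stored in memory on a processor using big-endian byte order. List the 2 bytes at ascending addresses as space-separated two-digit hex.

29281 in hexadecimal, padded to 16 bits, is 0x7261.
Split into bytes (most-significant first): 72 61.
Big-endian stores the most-significant byte at the lowest address.
So the memory order matches the most-significant-first order: 72 61.

72 61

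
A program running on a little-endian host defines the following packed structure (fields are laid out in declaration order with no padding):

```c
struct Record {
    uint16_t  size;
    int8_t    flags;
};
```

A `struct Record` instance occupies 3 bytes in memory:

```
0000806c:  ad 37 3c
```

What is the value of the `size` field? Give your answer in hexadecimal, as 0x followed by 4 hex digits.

0x37AD

`size` is the first field, at byte offset 0, occupying 2 bytes.
Bytes at offsets 0..1: AD 37.
Little-endian: lowest address holds the least-significant byte.
Reassemble most-significant byte first: 37 AD → 0x37AD.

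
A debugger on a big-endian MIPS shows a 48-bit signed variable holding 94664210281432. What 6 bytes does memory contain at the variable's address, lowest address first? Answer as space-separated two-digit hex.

56 18 BA A0 73 D8

94664210281432 in hexadecimal, padded to 48 bits, is 0x5618BAA073D8.
Split into bytes (most-significant first): 56 18 BA A0 73 D8.
Big-endian stores the most-significant byte at the lowest address.
So the memory order matches the most-significant-first order: 56 18 BA A0 73 D8.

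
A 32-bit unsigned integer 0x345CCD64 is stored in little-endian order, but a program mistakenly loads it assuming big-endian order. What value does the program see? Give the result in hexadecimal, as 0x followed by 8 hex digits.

Stored little-endian, the bytes at ascending addresses are 64 CD 5C 34.
Read back as big-endian, the last byte is least significant, giving 0x64CD5C34.

0x64CD5C34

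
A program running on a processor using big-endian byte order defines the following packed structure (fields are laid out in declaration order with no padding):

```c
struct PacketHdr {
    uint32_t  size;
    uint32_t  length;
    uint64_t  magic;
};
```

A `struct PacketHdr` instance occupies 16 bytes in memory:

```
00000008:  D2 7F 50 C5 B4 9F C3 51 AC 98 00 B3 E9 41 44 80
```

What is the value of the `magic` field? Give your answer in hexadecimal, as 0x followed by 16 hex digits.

`magic` follows `size` (4 B), `length` (4 B), so it starts at offset 4 + 4 = 8 and occupies 8 bytes.
Bytes at offsets 8..15: AC 98 00 B3 E9 41 44 80.
Big-endian: lowest address holds the most-significant byte.
The bytes are already most-significant first: 0xAC9800B3E9414480.

0xAC9800B3E9414480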